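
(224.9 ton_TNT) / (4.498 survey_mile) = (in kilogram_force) 1.326e+07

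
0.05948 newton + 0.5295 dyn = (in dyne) 5949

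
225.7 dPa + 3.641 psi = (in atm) 0.248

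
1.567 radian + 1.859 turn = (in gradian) 843.4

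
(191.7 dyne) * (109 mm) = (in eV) 1.304e+15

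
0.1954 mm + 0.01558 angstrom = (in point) 0.5539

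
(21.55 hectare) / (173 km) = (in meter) 1.246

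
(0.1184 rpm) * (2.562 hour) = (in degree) 6552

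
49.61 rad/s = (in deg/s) 2842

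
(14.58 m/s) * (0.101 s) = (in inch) 57.98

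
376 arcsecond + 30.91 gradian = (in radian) 0.4874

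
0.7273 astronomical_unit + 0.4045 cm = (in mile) 6.761e+07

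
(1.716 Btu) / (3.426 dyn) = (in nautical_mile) 2.853e+04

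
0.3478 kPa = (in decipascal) 3478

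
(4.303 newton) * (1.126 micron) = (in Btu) 4.592e-09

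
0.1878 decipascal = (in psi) 2.724e-06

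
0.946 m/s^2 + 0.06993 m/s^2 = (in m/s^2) 1.016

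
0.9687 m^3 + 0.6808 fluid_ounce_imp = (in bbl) 6.093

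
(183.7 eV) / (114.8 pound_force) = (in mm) 5.764e-17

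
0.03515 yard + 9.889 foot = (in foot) 9.994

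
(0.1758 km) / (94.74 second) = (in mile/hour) 4.151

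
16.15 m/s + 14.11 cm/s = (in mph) 36.44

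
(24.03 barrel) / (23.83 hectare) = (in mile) 9.962e-09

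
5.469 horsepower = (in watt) 4078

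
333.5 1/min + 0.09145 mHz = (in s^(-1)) 5.558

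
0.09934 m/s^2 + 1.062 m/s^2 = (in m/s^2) 1.161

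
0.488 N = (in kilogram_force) 0.04976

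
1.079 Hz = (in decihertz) 10.79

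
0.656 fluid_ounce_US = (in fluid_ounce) 0.656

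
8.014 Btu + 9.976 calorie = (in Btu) 8.054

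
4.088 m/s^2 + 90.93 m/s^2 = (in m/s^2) 95.02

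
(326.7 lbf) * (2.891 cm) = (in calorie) 10.04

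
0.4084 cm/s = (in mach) 1.199e-05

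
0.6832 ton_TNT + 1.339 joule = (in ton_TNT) 0.6832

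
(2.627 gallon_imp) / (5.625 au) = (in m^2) 1.419e-14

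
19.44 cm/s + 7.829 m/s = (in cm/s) 802.3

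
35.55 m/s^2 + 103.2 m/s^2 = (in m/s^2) 138.8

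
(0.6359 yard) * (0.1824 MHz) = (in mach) 311.5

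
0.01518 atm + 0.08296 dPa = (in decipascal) 1.538e+04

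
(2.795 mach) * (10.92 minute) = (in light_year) 6.591e-11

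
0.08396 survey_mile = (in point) 3.83e+05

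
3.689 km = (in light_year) 3.899e-13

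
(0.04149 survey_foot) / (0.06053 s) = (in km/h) 0.7521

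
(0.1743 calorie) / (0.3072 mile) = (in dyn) 147.5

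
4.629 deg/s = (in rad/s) 0.08079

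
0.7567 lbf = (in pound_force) 0.7567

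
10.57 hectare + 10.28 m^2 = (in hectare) 10.57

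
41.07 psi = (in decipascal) 2.832e+06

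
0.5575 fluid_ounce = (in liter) 0.01649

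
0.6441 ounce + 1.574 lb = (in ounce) 25.83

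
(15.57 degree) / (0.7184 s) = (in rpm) 3.612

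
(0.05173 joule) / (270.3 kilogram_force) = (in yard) 2.134e-05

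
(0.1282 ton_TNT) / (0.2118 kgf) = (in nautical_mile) 1.394e+05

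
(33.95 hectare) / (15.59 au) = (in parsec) 4.718e-24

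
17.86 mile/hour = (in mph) 17.86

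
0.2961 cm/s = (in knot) 0.005756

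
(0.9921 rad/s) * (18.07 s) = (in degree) 1027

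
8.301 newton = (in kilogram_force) 0.8465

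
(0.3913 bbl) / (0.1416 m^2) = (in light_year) 4.644e-17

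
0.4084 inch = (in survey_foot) 0.03403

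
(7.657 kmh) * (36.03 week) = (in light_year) 4.899e-09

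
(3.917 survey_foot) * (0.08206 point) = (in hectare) 3.456e-09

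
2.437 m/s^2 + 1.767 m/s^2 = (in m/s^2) 4.204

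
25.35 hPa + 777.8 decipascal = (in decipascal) 2.613e+04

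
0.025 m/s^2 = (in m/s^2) 0.025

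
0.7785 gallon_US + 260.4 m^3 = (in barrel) 1638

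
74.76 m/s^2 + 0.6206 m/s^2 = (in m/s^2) 75.38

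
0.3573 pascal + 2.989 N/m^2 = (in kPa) 0.003346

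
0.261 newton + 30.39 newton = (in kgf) 3.126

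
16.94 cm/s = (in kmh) 0.6098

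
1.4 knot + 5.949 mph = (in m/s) 3.38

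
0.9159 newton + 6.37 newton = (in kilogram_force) 0.743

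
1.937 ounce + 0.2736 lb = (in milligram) 1.79e+05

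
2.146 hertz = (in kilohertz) 0.002146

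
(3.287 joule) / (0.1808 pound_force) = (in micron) 4.087e+06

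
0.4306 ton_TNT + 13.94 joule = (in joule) 1.802e+09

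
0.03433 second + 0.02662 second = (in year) 1.933e-09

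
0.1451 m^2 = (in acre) 3.585e-05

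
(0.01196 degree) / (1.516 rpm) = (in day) 1.522e-08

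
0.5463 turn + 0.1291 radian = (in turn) 0.5668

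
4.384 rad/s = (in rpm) 41.86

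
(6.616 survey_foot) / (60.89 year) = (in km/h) 3.781e-09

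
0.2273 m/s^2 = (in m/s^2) 0.2273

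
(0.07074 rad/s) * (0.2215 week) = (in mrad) 9.477e+06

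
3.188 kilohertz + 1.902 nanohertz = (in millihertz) 3.188e+06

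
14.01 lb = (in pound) 14.01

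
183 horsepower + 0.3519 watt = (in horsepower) 183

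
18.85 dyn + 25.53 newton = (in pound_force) 5.739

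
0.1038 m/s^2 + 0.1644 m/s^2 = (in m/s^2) 0.2682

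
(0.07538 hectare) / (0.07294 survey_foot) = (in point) 9.611e+07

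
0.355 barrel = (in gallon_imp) 12.42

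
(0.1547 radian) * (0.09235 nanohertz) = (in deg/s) 8.186e-10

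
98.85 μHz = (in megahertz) 9.885e-11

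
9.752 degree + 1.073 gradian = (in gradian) 11.91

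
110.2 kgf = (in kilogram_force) 110.2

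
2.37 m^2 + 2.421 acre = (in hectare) 0.98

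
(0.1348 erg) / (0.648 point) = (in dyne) 5.897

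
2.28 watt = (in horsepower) 0.003058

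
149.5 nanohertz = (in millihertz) 0.0001495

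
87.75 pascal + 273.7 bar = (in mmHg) 2.053e+05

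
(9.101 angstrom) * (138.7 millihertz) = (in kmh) 4.544e-10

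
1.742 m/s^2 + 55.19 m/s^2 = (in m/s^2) 56.93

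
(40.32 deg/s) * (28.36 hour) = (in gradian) 4.574e+06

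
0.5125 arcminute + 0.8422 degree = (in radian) 0.01485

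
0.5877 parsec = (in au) 1.212e+05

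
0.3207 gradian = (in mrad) 5.038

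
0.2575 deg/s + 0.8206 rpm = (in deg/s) 5.181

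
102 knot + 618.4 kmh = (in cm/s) 2.243e+04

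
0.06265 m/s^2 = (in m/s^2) 0.06265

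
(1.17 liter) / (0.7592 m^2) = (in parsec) 4.994e-20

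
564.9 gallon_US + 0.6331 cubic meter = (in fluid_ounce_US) 9.371e+04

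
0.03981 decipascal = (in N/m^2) 0.003981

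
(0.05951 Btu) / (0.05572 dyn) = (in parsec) 3.652e-09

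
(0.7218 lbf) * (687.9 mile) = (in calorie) 8.495e+05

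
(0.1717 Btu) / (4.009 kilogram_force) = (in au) 3.08e-11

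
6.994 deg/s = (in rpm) 1.166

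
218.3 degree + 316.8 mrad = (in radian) 4.127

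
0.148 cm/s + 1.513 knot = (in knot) 1.516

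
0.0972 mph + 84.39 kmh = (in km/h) 84.55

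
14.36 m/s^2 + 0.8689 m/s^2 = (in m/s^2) 15.23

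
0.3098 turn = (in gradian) 123.9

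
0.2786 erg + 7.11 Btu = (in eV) 4.682e+22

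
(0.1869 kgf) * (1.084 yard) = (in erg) 1.817e+07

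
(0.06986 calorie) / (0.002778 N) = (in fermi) 1.052e+17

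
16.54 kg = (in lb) 36.46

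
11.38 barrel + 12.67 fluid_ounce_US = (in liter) 1810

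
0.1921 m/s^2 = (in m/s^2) 0.1921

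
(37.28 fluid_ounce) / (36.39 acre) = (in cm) 7.487e-07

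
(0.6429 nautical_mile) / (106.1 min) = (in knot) 0.3636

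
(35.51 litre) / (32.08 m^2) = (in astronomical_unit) 7.399e-15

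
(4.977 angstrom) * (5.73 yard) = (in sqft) 2.807e-08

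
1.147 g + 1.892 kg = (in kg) 1.893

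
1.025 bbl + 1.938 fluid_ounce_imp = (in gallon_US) 43.06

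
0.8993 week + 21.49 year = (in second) 6.783e+08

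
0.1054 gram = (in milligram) 105.4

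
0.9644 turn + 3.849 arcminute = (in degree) 347.2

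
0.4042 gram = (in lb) 0.0008911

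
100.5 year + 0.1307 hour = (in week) 5240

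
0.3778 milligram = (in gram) 0.0003778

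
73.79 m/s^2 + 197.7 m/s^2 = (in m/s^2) 271.5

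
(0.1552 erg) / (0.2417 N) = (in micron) 0.06421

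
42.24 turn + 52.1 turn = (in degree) 3.396e+04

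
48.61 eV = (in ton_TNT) 1.861e-27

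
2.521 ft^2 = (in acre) 5.787e-05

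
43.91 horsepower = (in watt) 3.274e+04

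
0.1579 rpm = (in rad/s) 0.01654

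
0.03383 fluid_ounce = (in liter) 0.001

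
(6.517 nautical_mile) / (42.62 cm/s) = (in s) 2.832e+04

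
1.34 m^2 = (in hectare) 0.000134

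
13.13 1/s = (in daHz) 1.313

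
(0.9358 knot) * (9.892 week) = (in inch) 1.134e+08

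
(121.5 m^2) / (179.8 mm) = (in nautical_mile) 0.3649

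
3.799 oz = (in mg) 1.077e+05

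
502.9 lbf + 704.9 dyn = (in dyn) 2.237e+08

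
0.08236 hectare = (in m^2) 823.6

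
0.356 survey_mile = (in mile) 0.356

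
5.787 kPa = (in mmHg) 43.41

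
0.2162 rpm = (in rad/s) 0.02264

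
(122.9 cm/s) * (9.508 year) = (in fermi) 3.685e+23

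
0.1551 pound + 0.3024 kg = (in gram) 372.8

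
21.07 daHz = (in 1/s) 210.7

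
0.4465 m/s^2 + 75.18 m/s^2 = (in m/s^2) 75.63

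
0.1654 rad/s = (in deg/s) 9.477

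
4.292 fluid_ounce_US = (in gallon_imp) 0.02792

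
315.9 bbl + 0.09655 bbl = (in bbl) 316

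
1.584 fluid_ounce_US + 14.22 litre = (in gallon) 3.769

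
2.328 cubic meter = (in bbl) 14.64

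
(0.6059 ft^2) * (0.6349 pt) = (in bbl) 7.93e-05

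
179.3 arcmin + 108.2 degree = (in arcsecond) 4.003e+05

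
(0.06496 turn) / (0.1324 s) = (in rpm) 29.44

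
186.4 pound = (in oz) 2982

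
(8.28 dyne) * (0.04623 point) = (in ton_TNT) 3.227e-19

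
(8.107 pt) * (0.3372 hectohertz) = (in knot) 0.1875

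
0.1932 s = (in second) 0.1932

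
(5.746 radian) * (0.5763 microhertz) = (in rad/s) 3.311e-06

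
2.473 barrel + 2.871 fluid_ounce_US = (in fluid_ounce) 1.33e+04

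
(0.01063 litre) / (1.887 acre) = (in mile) 8.65e-13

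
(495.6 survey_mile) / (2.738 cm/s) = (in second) 2.913e+07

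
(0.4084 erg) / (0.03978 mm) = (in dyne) 102.7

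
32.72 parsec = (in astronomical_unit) 6.749e+06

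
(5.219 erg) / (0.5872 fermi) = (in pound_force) 1.998e+08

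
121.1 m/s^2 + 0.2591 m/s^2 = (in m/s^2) 121.4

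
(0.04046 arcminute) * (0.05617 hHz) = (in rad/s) 6.611e-05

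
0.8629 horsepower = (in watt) 643.5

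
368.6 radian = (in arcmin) 1.267e+06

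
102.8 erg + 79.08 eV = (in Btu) 9.744e-09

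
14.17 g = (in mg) 1.417e+04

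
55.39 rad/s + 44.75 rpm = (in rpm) 573.7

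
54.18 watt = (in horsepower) 0.07266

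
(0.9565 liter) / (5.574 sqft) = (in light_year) 1.952e-19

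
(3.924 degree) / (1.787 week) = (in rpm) 6.051e-07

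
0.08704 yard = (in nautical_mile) 4.297e-05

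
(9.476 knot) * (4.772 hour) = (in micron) 8.375e+10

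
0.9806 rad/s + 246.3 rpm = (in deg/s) 1534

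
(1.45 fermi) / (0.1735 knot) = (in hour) 4.513e-18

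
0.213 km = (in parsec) 6.903e-15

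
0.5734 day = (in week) 0.08191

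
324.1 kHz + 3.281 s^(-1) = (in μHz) 3.241e+11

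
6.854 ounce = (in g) 194.3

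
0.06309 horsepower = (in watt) 47.05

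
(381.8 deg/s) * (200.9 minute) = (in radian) 8.032e+04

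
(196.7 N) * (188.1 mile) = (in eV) 3.716e+26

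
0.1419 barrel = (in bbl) 0.1419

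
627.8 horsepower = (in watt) 4.682e+05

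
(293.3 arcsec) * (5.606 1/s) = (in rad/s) 0.007971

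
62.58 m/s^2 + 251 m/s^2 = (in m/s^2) 313.6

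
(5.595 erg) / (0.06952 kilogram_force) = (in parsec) 2.66e-23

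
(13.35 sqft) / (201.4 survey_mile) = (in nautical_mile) 2.066e-09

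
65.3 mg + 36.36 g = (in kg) 0.03643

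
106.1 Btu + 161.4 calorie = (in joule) 1.126e+05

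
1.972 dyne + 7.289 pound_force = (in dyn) 3.242e+06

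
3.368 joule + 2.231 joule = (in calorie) 1.338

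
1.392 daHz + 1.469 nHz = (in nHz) 1.392e+10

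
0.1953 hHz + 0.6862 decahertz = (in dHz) 263.9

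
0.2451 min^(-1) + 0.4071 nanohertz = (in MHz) 4.085e-09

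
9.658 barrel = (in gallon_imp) 337.8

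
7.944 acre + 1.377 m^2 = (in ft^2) 3.461e+05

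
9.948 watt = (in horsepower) 0.01334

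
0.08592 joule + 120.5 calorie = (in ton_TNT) 1.205e-07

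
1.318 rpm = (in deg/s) 7.908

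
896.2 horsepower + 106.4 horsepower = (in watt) 7.476e+05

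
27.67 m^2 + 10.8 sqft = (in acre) 0.007085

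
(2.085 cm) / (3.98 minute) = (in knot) 0.0001697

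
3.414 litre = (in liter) 3.414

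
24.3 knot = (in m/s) 12.5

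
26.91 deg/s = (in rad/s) 0.4697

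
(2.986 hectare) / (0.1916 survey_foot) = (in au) 3.418e-06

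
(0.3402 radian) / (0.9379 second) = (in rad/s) 0.3627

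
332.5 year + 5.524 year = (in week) 1.763e+04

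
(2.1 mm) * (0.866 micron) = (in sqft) 1.958e-08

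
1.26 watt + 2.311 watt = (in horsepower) 0.004789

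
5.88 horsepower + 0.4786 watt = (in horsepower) 5.881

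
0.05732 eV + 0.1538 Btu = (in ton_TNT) 3.878e-08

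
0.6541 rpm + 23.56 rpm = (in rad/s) 2.536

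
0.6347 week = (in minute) 6398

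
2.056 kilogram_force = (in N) 20.16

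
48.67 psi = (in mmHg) 2517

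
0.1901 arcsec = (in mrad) 0.0009216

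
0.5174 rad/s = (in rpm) 4.941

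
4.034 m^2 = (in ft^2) 43.42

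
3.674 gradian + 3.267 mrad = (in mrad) 60.98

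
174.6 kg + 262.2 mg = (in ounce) 6159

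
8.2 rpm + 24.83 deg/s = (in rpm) 12.34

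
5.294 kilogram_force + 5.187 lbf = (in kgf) 7.647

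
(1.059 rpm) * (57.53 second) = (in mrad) 6380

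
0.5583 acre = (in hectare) 0.2259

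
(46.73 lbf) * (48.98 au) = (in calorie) 3.64e+14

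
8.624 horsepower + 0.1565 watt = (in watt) 6431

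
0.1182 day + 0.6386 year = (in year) 0.6389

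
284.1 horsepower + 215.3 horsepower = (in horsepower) 499.4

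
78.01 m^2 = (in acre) 0.01928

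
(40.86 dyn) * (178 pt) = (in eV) 1.601e+14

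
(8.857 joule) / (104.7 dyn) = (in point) 2.398e+07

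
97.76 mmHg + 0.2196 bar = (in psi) 5.075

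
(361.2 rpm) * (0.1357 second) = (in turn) 0.8169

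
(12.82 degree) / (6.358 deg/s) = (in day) 2.334e-05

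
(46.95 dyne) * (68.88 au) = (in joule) 4.838e+09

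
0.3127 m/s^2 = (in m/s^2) 0.3127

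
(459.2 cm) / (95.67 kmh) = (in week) 2.857e-07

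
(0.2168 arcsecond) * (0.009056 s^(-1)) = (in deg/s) 5.454e-07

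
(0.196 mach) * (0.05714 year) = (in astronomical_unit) 0.0008039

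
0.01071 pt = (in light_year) 3.994e-22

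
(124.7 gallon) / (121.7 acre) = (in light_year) 1.013e-22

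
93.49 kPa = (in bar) 0.9349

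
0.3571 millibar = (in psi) 0.005179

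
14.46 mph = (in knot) 12.57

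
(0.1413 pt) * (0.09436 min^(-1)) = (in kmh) 2.822e-07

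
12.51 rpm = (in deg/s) 75.06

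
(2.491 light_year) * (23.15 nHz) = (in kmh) 1.964e+09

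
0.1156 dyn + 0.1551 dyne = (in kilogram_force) 2.76e-07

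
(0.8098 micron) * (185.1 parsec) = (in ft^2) 4.979e+13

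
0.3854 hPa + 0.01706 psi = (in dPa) 1562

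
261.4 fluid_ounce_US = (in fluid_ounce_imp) 272.1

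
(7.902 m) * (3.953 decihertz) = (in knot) 6.072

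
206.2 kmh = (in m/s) 57.28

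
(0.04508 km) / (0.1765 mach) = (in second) 0.7501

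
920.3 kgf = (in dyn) 9.025e+08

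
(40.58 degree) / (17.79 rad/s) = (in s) 0.03981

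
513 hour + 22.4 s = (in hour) 513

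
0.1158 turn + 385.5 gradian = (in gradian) 431.8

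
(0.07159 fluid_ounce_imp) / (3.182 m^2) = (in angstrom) 6392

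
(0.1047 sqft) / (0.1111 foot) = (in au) 1.92e-12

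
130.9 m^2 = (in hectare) 0.01309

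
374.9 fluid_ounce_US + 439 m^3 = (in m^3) 439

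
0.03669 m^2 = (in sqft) 0.3949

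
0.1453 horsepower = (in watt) 108.4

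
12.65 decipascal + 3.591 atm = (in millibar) 3639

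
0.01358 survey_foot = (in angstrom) 4.139e+07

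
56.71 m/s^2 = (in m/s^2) 56.71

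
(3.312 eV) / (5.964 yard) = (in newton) 9.73e-20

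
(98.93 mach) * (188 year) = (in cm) 1.997e+16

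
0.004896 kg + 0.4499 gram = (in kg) 0.005346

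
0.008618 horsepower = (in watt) 6.426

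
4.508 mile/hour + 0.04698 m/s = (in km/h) 7.424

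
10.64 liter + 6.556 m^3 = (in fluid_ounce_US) 2.22e+05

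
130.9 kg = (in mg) 1.309e+08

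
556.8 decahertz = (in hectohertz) 55.68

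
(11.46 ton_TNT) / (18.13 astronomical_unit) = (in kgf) 0.001803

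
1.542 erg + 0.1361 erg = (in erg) 1.678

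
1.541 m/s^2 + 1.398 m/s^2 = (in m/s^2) 2.939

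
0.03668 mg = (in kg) 3.668e-08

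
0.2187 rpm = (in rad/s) 0.0229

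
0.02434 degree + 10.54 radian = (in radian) 10.54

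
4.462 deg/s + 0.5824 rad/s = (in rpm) 6.305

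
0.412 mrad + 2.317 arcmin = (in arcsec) 224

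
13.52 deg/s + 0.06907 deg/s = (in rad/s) 0.2372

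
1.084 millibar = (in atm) 0.00107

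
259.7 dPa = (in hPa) 0.2597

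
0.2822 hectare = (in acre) 0.6973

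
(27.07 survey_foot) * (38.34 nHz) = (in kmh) 1.139e-06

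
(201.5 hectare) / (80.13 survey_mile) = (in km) 0.01563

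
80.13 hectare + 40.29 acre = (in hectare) 96.43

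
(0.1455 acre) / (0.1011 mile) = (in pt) 1.026e+04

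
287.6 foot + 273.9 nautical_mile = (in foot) 1.665e+06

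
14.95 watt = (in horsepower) 0.02005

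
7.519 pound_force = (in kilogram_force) 3.411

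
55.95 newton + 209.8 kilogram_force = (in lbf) 475.1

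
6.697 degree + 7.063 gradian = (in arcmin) 783.2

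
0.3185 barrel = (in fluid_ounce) 1712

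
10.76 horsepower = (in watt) 8024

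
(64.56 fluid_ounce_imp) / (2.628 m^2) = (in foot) 0.00229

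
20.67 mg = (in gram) 0.02067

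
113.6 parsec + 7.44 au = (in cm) 3.505e+20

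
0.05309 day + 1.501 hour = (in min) 166.5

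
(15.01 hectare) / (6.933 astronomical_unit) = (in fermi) 1.447e+08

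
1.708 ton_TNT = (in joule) 7.146e+09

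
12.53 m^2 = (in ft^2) 134.9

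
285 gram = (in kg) 0.285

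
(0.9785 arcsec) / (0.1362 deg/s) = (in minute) 3.326e-05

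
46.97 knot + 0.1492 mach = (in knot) 145.7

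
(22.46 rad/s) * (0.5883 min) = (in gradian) 5.047e+04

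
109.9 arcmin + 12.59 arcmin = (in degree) 2.042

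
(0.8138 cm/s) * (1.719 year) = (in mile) 274.1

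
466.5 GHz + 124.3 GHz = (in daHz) 5.908e+10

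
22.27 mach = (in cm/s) 7.583e+05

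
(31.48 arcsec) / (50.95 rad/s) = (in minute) 4.992e-08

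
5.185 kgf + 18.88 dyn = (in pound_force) 11.43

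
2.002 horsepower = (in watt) 1493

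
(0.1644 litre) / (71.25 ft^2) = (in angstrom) 2.484e+05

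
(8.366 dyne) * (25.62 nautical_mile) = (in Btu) 0.003762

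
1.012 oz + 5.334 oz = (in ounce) 6.346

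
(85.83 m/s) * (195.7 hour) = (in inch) 2.381e+09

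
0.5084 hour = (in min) 30.5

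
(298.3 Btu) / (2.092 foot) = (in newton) 4.936e+05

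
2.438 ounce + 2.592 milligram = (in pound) 0.1524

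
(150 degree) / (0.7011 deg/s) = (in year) 6.784e-06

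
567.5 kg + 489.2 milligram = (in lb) 1251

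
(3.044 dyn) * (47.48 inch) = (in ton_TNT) 8.774e-15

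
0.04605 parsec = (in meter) 1.421e+15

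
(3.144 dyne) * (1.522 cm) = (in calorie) 1.144e-07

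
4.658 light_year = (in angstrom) 4.407e+26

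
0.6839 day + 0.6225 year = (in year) 0.6244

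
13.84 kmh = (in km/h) 13.84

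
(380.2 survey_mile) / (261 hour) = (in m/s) 0.6512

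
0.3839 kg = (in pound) 0.8464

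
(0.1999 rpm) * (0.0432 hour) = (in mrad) 3256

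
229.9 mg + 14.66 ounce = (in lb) 0.9168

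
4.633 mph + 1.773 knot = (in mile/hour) 6.673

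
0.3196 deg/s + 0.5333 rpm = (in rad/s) 0.06143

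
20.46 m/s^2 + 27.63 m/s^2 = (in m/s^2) 48.09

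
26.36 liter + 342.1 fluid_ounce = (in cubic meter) 0.03648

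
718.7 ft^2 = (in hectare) 0.006677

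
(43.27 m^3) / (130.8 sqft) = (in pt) 1.009e+04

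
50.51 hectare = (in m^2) 5.051e+05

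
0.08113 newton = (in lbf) 0.01824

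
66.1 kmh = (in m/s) 18.36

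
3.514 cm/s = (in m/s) 0.03514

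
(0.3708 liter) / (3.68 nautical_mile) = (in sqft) 5.856e-07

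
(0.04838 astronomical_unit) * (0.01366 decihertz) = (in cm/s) 9.886e+08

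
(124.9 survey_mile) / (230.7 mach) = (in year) 8.114e-08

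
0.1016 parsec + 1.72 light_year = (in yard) 2.122e+16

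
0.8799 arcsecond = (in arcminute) 0.01466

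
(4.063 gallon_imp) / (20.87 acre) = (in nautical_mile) 1.181e-10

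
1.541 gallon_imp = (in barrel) 0.04406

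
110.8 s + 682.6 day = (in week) 97.51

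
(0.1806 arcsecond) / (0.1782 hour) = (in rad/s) 1.365e-09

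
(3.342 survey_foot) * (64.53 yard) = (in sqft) 647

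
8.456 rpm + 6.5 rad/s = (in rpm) 70.53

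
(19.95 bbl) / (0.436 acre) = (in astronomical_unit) 1.202e-14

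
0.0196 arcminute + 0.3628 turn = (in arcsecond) 4.702e+05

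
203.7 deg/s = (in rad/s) 3.555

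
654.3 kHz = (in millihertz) 6.543e+08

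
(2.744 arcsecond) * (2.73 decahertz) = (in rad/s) 0.0003632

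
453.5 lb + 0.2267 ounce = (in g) 2.057e+05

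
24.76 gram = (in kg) 0.02476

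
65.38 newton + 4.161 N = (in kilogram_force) 7.091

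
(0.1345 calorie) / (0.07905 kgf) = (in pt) 2058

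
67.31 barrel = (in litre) 1.07e+04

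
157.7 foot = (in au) 3.213e-10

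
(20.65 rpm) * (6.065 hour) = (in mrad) 4.722e+07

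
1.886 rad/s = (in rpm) 18.01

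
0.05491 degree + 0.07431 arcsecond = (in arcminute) 3.296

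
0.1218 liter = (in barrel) 0.0007661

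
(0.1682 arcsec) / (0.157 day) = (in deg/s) 3.444e-09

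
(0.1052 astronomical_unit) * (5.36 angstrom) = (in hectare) 0.0008435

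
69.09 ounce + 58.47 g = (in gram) 2017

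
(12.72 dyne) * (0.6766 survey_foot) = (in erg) 262.3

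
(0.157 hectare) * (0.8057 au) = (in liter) 1.892e+17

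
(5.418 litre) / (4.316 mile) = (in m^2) 7.8e-07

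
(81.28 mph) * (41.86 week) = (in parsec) 2.981e-08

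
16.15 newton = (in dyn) 1.615e+06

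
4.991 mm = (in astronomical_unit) 3.336e-14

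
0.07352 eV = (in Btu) 1.116e-23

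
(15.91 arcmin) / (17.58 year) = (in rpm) 7.972e-11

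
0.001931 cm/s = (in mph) 4.32e-05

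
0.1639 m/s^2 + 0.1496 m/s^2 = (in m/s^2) 0.3135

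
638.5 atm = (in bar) 647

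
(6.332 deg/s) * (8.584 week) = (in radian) 5.737e+05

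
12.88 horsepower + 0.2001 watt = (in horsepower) 12.88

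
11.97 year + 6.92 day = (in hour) 1.05e+05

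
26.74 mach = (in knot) 1.77e+04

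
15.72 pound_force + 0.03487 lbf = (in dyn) 7.008e+06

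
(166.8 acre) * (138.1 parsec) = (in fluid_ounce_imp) 1.012e+29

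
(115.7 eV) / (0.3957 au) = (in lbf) 7.04e-29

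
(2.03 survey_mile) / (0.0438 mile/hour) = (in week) 0.2759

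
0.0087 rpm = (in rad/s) 0.0009111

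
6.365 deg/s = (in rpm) 1.061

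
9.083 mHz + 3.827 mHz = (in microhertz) 1.291e+04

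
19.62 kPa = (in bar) 0.1962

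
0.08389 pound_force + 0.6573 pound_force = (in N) 3.297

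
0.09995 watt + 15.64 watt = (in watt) 15.74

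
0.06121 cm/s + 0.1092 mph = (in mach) 0.0001452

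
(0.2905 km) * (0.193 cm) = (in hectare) 5.607e-05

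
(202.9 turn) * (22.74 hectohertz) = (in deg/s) 1.661e+08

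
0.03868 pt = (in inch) 0.0005372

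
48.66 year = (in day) 1.776e+04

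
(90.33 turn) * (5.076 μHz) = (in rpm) 0.02751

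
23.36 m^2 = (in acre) 0.005772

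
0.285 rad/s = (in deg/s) 16.33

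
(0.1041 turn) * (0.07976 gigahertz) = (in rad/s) 5.217e+07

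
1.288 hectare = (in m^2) 1.288e+04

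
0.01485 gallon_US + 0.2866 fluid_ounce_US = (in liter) 0.06469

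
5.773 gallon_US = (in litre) 21.85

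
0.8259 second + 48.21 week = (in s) 2.916e+07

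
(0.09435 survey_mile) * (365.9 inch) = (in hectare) 0.1411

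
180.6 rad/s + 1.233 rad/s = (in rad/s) 181.8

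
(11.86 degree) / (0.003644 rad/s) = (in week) 9.392e-05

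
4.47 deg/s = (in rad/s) 0.07802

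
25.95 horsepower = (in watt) 1.935e+04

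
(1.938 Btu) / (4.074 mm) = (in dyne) 5.019e+10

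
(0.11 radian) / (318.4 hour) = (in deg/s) 5.498e-06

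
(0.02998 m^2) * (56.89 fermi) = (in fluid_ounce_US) 5.767e-11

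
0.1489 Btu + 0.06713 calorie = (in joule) 157.4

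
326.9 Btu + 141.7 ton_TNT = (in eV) 3.7e+30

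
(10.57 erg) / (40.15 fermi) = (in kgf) 2.685e+06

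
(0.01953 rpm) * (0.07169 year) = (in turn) 735.9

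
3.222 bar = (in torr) 2417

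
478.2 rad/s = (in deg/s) 2.74e+04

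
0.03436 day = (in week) 0.004909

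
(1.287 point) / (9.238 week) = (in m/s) 8.126e-11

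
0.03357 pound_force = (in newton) 0.1493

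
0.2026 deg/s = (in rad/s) 0.003536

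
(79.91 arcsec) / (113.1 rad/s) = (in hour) 9.515e-10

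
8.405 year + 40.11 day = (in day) 3108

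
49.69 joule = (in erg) 4.969e+08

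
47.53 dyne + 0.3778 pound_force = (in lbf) 0.3779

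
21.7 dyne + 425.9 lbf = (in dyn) 1.894e+08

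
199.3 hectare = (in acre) 492.5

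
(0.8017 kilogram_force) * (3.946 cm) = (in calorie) 0.07415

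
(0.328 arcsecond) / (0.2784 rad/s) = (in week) 9.444e-12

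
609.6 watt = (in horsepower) 0.8175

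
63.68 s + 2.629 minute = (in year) 7.021e-06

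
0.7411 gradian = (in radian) 0.01164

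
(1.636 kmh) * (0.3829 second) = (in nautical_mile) 9.396e-05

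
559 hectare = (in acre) 1381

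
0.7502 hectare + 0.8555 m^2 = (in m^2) 7503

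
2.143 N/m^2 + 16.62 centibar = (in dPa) 1.662e+05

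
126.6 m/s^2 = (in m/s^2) 126.6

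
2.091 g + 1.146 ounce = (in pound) 0.07623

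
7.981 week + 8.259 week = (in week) 16.24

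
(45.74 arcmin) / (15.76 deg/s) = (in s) 0.04837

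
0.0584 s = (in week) 9.656e-08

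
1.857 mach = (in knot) 1229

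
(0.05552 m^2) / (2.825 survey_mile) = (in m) 1.221e-05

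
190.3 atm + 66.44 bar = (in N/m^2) 2.593e+07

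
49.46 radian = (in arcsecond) 1.02e+07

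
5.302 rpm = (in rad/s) 0.5552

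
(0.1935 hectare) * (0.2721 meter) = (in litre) 5.265e+05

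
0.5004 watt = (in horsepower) 0.000671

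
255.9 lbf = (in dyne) 1.138e+08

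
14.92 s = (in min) 0.2487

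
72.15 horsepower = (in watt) 5.38e+04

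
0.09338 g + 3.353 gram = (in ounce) 0.1216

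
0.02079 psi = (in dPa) 1433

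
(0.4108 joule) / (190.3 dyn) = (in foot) 708.2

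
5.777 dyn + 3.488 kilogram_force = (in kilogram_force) 3.488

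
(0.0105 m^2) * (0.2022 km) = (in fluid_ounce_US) 7.179e+04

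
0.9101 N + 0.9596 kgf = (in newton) 10.32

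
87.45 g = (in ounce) 3.085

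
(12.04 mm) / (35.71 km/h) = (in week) 2.007e-09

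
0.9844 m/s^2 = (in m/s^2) 0.9844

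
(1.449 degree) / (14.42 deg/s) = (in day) 1.163e-06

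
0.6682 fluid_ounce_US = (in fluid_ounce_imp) 0.6955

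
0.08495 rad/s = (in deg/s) 4.867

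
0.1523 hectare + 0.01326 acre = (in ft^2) 1.697e+04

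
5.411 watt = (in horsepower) 0.007256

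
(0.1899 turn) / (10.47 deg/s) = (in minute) 0.1088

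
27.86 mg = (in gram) 0.02786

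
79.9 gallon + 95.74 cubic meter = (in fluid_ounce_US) 3.248e+06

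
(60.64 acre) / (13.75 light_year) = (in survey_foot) 6.189e-12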